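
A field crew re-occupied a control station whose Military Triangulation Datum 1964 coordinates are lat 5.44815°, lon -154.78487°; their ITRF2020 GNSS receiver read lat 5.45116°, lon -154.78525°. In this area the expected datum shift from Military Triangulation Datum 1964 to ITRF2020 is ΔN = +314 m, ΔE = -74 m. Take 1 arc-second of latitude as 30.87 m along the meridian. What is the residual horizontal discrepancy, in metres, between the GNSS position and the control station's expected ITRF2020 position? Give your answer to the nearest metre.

Observed coordinate differences: Δφ = +0.00301°, Δλ = -0.00038°.
Converting to metres (1° lat = 111132 m, cos φ = 0.995483): observed ΔN = 334.5 m, observed ΔE = -42.0 m.
Subtracting the expected shift leaves a residual of 334.5 − (314) = 20.5 m north and -42.0 − (-74) = 32.0 m east.
Residual distance = √(20.5² + 32.0²) = 38.0 m.

38 m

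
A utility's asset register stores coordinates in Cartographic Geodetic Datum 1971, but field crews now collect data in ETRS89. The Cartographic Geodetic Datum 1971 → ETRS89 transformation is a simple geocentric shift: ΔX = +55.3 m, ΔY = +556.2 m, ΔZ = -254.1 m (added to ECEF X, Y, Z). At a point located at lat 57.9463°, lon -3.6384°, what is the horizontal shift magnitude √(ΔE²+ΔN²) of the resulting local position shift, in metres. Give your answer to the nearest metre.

579 m

The local east axis at (φ, λ) is (−sin λ, cos λ, 0), so ΔE = −sin(-3.6384°)·55.3 + cos(-3.6384°)·556.2 = 558.59 m.
The local north axis is (−sin φ cos λ, −sin φ sin λ, cos φ), giving ΔN = -46.775 + 29.915 − 134.854 = -151.71 m.
Horizontal magnitude = √(ΔE² + ΔN²) = √(558.59² + (-151.71)²) = 578.82 m.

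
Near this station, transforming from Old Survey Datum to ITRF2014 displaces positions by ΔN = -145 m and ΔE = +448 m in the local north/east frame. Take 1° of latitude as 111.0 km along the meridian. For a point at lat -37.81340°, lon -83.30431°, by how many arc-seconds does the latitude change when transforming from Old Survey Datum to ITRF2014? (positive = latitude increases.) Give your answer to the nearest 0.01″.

Δφ = -4.70″

1° of latitude = 111.0 km, so Δφ = -145.0 / 111000 = -0.0013063° = -4.703″.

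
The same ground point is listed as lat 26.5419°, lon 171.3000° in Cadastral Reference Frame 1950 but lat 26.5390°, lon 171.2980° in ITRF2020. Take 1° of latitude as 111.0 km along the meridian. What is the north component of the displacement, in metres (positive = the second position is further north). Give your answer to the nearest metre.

ΔN = -322 m

Δφ = 26.5390° − 26.5419° = -0.0029°; Δλ = 171.2980° − 171.3000° = -0.0020°.
ΔN = Δφ × 111000 = -321.9 m; ΔE = Δλ × 111000 × cos(26.5419°) = -0.0020 × 111000 × 0.894608 = -198.6 m.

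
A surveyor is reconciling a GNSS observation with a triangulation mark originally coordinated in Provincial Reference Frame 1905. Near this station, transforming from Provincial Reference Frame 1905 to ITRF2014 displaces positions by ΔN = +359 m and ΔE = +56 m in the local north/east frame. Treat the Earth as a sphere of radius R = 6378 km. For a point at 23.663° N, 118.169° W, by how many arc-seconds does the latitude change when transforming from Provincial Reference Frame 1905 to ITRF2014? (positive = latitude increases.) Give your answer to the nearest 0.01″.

Δφ = 11.61″

On a sphere of radius R, 1 rad of latitude = R, so Δφ = ΔN / R = 359.0 / 6378000 = 5.6287e-05 rad = 11.610″.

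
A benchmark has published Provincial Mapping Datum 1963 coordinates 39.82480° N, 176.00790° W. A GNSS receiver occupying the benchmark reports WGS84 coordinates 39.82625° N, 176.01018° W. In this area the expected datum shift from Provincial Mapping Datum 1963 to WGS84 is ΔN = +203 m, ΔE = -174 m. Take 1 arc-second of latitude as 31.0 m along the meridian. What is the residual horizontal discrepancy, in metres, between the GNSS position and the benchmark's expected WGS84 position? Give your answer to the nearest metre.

Observed coordinate differences: Δφ = +0.00145°, Δλ = -0.00228°.
Converting to metres (1° lat = 111600 m, cos φ = 0.768006): observed ΔN = 161.8 m, observed ΔE = -195.4 m.
Subtracting the expected shift leaves a residual of 161.8 − (203) = -41.2 m north and -195.4 − (-174) = -21.4 m east.
Residual distance = √((-41.2)² + (-21.4)²) = 46.4 m.

46 m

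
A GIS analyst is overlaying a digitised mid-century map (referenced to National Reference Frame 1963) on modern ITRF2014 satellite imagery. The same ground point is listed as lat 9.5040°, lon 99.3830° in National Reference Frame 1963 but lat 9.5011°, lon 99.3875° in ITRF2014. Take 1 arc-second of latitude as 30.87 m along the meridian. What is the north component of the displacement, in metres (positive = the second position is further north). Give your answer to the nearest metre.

Δφ = 9.5011° − 9.5040° = -0.0029°; Δλ = 99.3875° − 99.3830° = +0.0045°.
1° of latitude = 3600 × 30.87 = 111132 m.
ΔN = Δφ × 111132 = -322.3 m; ΔE = Δλ × 111132 × cos(9.5040°) = +0.0045 × 111132 × 0.986274 = 493.2 m.

ΔN = -322 m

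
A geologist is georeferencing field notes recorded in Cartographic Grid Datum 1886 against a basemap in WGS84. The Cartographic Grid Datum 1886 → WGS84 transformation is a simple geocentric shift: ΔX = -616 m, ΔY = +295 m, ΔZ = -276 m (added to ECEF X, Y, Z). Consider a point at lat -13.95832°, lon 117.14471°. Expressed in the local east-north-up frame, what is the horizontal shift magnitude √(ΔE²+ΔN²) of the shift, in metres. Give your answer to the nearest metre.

At φ = -13.95832°, λ = 117.14471°: sin φ = -0.241216, cos φ = 0.970471, sin λ = 0.889857, cos λ = -0.456239.
ΔE = −sin λ·ΔX + cos λ·ΔY = −(0.889857)·(-616) + (-0.456239)·(295) = 413.56 m.
ΔN = −sin φ cos λ·ΔX − sin φ sin λ·ΔY + cos φ·ΔZ = −(-0.241216)(-0.456239)(-616) − (-0.241216)(0.889857)(295) + (0.970471)(-276) = -136.74 m.
Horizontal magnitude = √(ΔE² + ΔN²) = √(413.56² + (-136.74)²) = 435.58 m.

436 m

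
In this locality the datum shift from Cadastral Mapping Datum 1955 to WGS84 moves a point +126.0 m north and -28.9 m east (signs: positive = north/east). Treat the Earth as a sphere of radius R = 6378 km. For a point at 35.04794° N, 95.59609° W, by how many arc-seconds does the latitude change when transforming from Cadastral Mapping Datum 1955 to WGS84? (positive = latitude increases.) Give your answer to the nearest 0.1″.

On a sphere of radius R, 1 rad of latitude = R, so Δφ = ΔN / R = 126.0 / 6378000 = 1.9755e-05 rad = 4.075″.

Δφ = 4.1″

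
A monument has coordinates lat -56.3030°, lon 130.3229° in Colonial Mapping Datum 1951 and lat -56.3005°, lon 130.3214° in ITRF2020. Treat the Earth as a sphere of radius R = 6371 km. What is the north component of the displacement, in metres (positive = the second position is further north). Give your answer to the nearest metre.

Δφ = -56.3005° − -56.3030° = +0.0025°; Δλ = 130.3214° − 130.3229° = -0.0015°.
1° along a meridian = πR/180 = 111195 m.
ΔN = Δφ × 111195 = 278.0 m; ΔE = Δλ × 111195 × cos(-56.3030°) = -0.0015 × 111195 × 0.554801 = -92.5 m.

ΔN = 278 m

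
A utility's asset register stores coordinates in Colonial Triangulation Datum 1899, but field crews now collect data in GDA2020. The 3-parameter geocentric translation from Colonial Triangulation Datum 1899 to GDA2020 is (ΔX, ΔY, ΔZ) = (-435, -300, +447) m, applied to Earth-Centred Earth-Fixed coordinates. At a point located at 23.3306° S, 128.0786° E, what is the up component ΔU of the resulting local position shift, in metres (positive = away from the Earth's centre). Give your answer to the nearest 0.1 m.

At φ = -23.3306°, λ = 128.0786°: sin φ = -0.396036, cos φ = 0.918235, sin λ = 0.787165, cos λ = -0.616742.
ΔU = cos φ cos λ·ΔX + cos φ sin λ·ΔY + sin φ·ΔZ = (0.918235)(-0.616742)(-435) + (0.918235)(0.787165)(-300) + (-0.396036)(447) = -147.52 m.

ΔU = -147.5 m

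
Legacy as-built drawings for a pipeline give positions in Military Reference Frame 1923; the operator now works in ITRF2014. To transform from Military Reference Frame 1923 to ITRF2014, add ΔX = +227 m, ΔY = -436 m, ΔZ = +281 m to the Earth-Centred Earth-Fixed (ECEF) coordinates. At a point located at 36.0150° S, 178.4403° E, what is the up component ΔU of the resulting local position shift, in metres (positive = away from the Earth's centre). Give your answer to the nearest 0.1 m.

At φ = -36.0150°, λ = 178.4403°: sin φ = -0.587997, cos φ = 0.808863, sin λ = 0.027219, cos λ = -0.999630.
ΔU = cos φ cos λ·ΔX + cos φ sin λ·ΔY + sin φ·ΔZ = (0.808863)(-0.999630)(227) + (0.808863)(0.027219)(-436) + (-0.587997)(281) = -358.37 m.

ΔU = -358.4 m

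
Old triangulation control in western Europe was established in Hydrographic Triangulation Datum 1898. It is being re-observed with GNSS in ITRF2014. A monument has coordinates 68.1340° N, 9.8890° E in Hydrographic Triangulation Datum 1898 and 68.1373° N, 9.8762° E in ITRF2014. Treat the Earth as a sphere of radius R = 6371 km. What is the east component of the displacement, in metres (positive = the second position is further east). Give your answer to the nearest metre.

ΔE = -530 m

Δφ = 68.1373° − 68.1340° = +0.0033°; Δλ = 9.8762° − 9.8890° = -0.0128°.
1° along a meridian = πR/180 = 111195 m.
ΔN = Δφ × 111195 = 366.9 m; ΔE = Δλ × 111195 × cos(68.1340°) = -0.0128 × 111195 × 0.372437 = -530.1 m.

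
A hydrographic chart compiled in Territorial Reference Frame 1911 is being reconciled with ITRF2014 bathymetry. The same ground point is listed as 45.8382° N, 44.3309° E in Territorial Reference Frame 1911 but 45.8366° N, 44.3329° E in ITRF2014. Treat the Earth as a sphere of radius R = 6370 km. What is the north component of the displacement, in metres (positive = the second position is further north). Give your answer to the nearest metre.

Δφ = 45.8366° − 45.8382° = -0.0016°; Δλ = 44.3329° − 44.3309° = +0.0020°.
1° along a meridian = πR/180 = 111177 m.
ΔN = Δφ × 111177 = -177.9 m; ΔE = Δλ × 111177 × cos(45.8382°) = +0.0020 × 111177 × 0.696687 = 154.9 m.

ΔN = -178 m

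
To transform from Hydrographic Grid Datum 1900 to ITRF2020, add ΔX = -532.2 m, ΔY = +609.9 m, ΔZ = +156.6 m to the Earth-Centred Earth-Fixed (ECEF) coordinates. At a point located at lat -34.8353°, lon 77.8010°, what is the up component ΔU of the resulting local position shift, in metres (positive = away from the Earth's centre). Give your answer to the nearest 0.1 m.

At φ = -34.8353°, λ = 77.8010°: sin φ = -0.571219, cos φ = 0.820797, sin λ = 0.977420, cos λ = 0.211308.
ΔU = cos φ cos λ·ΔX + cos φ sin λ·ΔY + sin φ·ΔZ = (0.820797)(0.211308)(-532.2) + (0.820797)(0.977420)(609.9) + (-0.571219)(156.6) = 307.54 m.

ΔU = 307.5 m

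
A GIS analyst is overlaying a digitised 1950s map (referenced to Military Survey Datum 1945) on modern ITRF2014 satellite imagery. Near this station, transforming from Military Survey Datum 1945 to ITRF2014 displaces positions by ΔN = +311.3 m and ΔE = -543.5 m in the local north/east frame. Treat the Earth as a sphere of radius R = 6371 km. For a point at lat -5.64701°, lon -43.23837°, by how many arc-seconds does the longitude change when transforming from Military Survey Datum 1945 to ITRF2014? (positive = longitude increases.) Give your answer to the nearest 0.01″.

At latitude -5.64701°, cos φ = 0.995147.
One radian of longitude at latitude φ spans R cos φ, so Δλ = ΔE / (R cos φ) = -543.5 / (6371000 × 0.995147) = -8.5724e-05 rad = -17.682″.

Δλ = -17.68″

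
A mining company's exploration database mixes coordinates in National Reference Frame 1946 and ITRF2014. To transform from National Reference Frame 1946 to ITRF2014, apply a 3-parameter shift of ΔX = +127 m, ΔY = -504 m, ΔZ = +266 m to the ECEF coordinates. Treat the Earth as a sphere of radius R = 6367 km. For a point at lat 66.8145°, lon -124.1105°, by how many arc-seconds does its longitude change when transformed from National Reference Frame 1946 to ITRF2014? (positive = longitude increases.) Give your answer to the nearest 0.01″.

Δλ = 31.91″

sin φ = 0.919235, cos φ = 0.393709, sin λ = -0.827958, cos λ = -0.560791.
East component: ΔE = −sin λ·ΔX + cos λ·ΔY = −(-0.827958)(127) + (-0.560791)(-504) = 387.79 m.
1° of latitude spans πR/180 = 111125 m; at latitude φ, 1° of longitude spans that × cos φ = 43751.0 m, so Δλ = 387.79 / 43751.0 × 3600 = 31.909″.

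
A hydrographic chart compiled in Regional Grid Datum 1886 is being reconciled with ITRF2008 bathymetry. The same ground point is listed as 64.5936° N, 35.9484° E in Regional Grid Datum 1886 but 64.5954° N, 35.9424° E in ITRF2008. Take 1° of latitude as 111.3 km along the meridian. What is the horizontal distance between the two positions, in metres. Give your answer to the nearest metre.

350 m

Δφ = 64.5954° − 64.5936° = +0.0018°; Δλ = 35.9424° − 35.9484° = -0.0060°.
ΔN = Δφ × 111300 = 200.3 m; ΔE = Δλ × 111300 × cos(64.5936°) = -0.0060 × 111300 × 0.429036 = -286.5 m.
Distance = √(ΔE² + ΔN²) = √((-286.5)² + 200.3²) = 349.6 m.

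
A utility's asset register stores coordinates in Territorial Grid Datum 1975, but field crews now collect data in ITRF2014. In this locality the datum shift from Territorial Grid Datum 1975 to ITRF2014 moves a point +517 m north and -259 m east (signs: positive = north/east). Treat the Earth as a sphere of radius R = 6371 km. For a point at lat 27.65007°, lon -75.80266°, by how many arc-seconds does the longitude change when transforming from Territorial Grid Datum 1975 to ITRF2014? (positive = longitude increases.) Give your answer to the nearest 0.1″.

At latitude 27.65007°, cos φ = 0.885798.
One radian of longitude at latitude φ spans R cos φ, so Δλ = ΔE / (R cos φ) = -259.0 / (6371000 × 0.885798) = -4.5894e-05 rad = -9.466″.

Δλ = -9.5″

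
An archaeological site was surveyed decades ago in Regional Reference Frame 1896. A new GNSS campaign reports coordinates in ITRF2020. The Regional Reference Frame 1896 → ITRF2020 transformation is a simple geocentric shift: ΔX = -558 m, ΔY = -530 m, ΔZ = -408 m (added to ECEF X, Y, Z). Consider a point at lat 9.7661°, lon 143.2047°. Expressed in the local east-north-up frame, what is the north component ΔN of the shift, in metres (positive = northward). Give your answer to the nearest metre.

ΔN = -424 m

At φ = 9.7661°, λ = 143.2047°: sin φ = 0.169626, cos φ = 0.985508, sin λ = 0.598958, cos λ = -0.800781.
ΔN = −sin φ cos λ·ΔX − sin φ sin λ·ΔY + cos φ·ΔZ = −(0.169626)(-0.800781)(-558) − (0.169626)(0.598958)(-530) + (0.985508)(-408) = -424.04 m.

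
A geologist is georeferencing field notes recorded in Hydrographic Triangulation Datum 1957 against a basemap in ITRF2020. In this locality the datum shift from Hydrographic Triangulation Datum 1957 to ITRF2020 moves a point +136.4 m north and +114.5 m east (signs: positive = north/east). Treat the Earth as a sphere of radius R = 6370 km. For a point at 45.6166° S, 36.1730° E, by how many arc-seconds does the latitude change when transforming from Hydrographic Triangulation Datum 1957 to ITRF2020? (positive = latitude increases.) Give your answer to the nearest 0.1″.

On a sphere of radius R, 1 rad of latitude = R, so Δφ = ΔN / R = 136.4 / 6370000 = 2.1413e-05 rad = 4.417″.

Δφ = 4.4″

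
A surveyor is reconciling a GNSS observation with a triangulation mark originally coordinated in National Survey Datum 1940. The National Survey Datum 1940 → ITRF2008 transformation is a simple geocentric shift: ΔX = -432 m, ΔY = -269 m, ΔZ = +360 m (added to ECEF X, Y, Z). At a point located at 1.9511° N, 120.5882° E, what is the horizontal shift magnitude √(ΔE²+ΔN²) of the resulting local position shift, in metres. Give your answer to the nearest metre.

623 m

At φ = 1.9511°, λ = 120.5882°: sin φ = 0.034047, cos φ = 0.999420, sin λ = 0.860847, cos λ = -0.508864.
ΔE = −sin λ·ΔX + cos λ·ΔY = −(0.860847)·(-432) + (-0.508864)·(-269) = 508.77 m.
ΔN = −sin φ cos λ·ΔX − sin φ sin λ·ΔY + cos φ·ΔZ = −(0.034047)(-0.508864)(-432) − (0.034047)(0.860847)(-269) + (0.999420)(360) = 360.19 m.
Horizontal magnitude = √(ΔE² + ΔN²) = √(508.77² + 360.19²) = 623.37 m.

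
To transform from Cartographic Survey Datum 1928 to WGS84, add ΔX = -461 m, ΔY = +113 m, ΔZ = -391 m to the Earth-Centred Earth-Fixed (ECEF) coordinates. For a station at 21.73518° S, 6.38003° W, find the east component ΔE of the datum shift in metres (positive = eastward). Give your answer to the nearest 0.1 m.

ΔE = 61.1 m

At φ = -21.73518°, λ = -6.38003°: sin φ = -0.370317, cos φ = 0.928905, sin λ = -0.111123, cos λ = 0.993807.
ΔE = −sin λ·ΔX + cos λ·ΔY = −(-0.111123)·(-461) + (0.993807)·(113) = 61.07 m.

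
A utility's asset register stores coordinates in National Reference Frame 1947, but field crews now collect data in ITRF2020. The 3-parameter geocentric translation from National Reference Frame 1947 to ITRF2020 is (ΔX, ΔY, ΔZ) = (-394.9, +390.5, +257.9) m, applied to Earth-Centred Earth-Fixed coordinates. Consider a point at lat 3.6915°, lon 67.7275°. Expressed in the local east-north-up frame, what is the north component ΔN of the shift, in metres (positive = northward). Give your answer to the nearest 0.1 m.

At φ = 3.6915°, λ = 67.7275°: sin φ = 0.064384, cos φ = 0.997925, sin λ = 0.925392, cos λ = 0.379012.
ΔN = −sin φ cos λ·ΔX − sin φ sin λ·ΔY + cos φ·ΔZ = −(0.064384)(0.379012)(-394.9) − (0.064384)(0.925392)(390.5) + (0.997925)(257.9) = 243.74 m.

ΔN = 243.7 m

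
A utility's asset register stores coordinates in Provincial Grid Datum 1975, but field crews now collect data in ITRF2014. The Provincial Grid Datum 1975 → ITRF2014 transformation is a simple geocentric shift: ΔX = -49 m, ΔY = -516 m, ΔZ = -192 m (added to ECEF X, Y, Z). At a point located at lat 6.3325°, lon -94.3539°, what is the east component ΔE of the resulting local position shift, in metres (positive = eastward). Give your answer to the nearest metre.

ΔE = -10 m

At φ = 6.3325°, λ = -94.3539°: sin φ = 0.110298, cos φ = 0.993899, sin λ = -0.997114, cos λ = -0.075917.
ΔE = −sin λ·ΔX + cos λ·ΔY = −(-0.997114)·(-49) + (-0.075917)·(-516) = -9.69 m.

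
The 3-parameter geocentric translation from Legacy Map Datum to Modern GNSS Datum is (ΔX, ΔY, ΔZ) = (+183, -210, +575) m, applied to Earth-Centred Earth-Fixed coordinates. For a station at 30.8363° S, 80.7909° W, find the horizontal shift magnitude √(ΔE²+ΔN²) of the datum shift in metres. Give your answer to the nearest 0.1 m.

632.3 m

The local east axis at (φ, λ) is (−sin λ, cos λ, 0), so ΔE = −sin(-80.7909°)·183 + cos(-80.7909°)·(-210) = 147.03 m.
The local north axis is (−sin φ cos λ, −sin φ sin λ, cos φ), giving ΔN = 15.012 + 106.256 + 493.715 = 614.98 m.
Horizontal magnitude = √(ΔE² + ΔN²) = √(147.03² + 614.98²) = 632.32 m.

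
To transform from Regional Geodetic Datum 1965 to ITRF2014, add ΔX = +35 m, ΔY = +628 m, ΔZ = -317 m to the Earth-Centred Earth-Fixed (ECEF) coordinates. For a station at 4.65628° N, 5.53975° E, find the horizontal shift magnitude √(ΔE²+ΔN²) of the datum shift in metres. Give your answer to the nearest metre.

At φ = 4.65628°, λ = 5.53975°: sin φ = 0.081178, cos φ = 0.996700, sin λ = 0.096536, cos λ = 0.995329.
ΔE = −sin λ·ΔX + cos λ·ΔY = −(0.096536)·(35) + (0.995329)·(628) = 621.69 m.
ΔN = −sin φ cos λ·ΔX − sin φ sin λ·ΔY + cos φ·ΔZ = −(0.081178)(0.995329)(35) − (0.081178)(0.096536)(628) + (0.996700)(-317) = -323.70 m.
Horizontal magnitude = √(ΔE² + ΔN²) = √(621.69² + (-323.70)²) = 700.91 m.

701 m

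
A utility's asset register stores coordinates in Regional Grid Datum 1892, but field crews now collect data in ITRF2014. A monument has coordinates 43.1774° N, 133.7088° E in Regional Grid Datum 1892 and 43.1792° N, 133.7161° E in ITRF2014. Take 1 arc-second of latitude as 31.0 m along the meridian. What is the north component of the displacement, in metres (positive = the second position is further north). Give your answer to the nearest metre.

ΔN = 201 m

Δφ = 43.1792° − 43.1774° = +0.0018°; Δλ = 133.7161° − 133.7088° = +0.0073°.
1° of latitude = 3600 × 31.00 = 111600 m.
ΔN = Δφ × 111600 = 200.9 m; ΔE = Δλ × 111600 × cos(43.1774°) = +0.0073 × 111600 × 0.729239 = 594.1 m.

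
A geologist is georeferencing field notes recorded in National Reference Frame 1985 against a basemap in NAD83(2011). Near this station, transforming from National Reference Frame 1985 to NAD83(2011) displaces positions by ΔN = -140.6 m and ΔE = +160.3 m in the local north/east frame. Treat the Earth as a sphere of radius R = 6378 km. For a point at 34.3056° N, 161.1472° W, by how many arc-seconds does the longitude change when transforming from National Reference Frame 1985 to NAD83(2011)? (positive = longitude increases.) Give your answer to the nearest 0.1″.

At latitude 34.3056°, cos φ = 0.826043.
One radian of longitude at latitude φ spans R cos φ, so Δλ = ΔE / (R cos φ) = 160.3 / (6378000 × 0.826043) = 3.0426e-05 rad = 6.276″.

Δλ = 6.3″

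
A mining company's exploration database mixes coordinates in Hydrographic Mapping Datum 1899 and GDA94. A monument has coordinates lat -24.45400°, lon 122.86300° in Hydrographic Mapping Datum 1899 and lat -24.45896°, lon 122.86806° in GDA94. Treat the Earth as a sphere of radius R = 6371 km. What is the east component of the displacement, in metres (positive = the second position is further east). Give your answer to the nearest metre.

Δφ = -24.45896° − -24.45400° = -0.00496°; Δλ = 122.86806° − 122.86300° = +0.00506°.
1° along a meridian = πR/180 = 111195 m.
ΔN = Δφ × 111195 = -551.5 m; ΔE = Δλ × 111195 × cos(-24.45400°) = +0.00506 × 111195 × 0.910294 = 512.2 m.

ΔE = 512 m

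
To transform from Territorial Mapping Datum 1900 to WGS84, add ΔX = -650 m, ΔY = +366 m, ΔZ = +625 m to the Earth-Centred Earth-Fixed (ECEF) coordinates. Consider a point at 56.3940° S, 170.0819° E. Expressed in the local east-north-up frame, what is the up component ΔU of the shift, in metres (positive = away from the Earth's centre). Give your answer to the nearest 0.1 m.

ΔU = -131.3 m

At φ = -56.3940°, λ = 170.0819°: sin φ = -0.832863, cos φ = 0.553479, sin λ = 0.172240, cos λ = -0.985055.
ΔU = cos φ cos λ·ΔX + cos φ sin λ·ΔY + sin φ·ΔZ = (0.553479)(-0.985055)(-650) + (0.553479)(0.172240)(366) + (-0.832863)(625) = -131.26 m.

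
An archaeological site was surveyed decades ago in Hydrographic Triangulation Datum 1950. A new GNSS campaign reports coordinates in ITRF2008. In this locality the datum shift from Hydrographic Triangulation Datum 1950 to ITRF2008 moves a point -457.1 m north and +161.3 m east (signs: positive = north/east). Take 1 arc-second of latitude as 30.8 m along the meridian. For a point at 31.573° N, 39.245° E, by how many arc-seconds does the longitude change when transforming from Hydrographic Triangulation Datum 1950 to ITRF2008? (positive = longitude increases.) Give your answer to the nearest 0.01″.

At latitude 31.573°, cos φ = 0.851974.
1″ of longitude at this latitude = 30.80 × cos φ = 26.2408 m, so Δλ = 161.3 / 26.2408 = 6.147″.

Δλ = 6.15″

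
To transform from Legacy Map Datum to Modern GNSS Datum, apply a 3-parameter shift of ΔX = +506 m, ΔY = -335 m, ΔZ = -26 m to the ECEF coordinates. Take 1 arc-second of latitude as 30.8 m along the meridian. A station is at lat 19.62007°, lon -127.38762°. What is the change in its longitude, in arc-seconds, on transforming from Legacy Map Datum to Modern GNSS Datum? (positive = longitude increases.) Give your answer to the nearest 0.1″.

sin φ = 0.335782, cos φ = 0.941940, sin λ = -0.794546, cos λ = -0.607204.
East component: ΔE = −sin λ·ΔX + cos λ·ΔY = −(-0.794546)(506) + (-0.607204)(-335) = 605.45 m.
1° of latitude spans 3600 × 30.80 = 110880 m; at latitude φ, 1° of longitude spans that × cos φ = 104442.3 m, so Δλ = 605.45 / 104442.3 × 3600 = 20.869″.

Δλ = 20.9″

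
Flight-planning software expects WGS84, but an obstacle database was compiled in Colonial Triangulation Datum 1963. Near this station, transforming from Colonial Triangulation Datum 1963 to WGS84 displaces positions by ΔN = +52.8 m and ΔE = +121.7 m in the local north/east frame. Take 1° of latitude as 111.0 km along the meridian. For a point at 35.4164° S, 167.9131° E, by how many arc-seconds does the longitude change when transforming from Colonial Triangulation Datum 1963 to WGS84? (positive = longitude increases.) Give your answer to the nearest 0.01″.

At latitude -35.4164°, cos φ = 0.814962.
1° of longitude at this latitude = 111.0 × cos φ = 90.46 km, so Δλ = 121.7 / 90460.8 = 0.0013453° = 4.843″.

Δλ = 4.84″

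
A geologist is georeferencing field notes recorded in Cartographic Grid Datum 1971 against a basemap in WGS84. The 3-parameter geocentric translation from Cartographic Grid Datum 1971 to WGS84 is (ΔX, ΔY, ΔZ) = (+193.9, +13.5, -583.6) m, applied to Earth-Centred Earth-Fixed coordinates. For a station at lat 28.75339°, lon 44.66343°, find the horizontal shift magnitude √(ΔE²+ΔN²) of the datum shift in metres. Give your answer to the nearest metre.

596 m

The local east axis at (φ, λ) is (−sin λ, cos λ, 0), so ΔE = −sin(44.66343°)·193.9 + cos(44.66343°)·13.5 = -126.70 m.
The local north axis is (−sin φ cos λ, −sin φ sin λ, cos φ), giving ΔN = -66.341 − 4.565 − 511.641 = -582.55 m.
Horizontal magnitude = √(ΔE² + ΔN²) = √((-126.70)² + (-582.55)²) = 596.17 m.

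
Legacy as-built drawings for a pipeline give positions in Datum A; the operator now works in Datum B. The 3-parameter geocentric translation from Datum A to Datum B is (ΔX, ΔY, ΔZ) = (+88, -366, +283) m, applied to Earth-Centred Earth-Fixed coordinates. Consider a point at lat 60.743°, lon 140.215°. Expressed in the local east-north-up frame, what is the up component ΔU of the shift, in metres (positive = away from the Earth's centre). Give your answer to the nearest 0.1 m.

At φ = 60.743°, λ = 140.215°: sin φ = 0.872436, cos φ = 0.488728, sin λ = 0.639909, cos λ = -0.768451.
ΔU = cos φ cos λ·ΔX + cos φ sin λ·ΔY + sin φ·ΔZ = (0.488728)(-0.768451)(88) + (0.488728)(0.639909)(-366) + (0.872436)(283) = 99.39 m.

ΔU = 99.4 m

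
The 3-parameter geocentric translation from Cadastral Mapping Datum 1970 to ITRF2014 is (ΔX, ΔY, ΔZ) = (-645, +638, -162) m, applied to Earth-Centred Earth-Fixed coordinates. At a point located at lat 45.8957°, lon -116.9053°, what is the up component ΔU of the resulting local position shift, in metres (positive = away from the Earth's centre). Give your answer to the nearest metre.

The local up (radial) axis is (cos φ cos λ, cos φ sin λ, sin φ), giving ΔU = 203.134 − 395.963 − 116.328 = -309.16 m.

ΔU = -309 m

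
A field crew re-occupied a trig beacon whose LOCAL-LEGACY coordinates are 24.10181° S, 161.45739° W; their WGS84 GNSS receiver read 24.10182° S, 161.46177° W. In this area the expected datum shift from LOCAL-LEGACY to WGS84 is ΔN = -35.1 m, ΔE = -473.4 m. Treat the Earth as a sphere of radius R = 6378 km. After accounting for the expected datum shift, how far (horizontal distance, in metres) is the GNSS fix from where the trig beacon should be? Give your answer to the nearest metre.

44 m

Observed coordinate differences: Δφ = -0.00001°, Δλ = -0.00438°.
Converting to metres (1° lat = 111317 m, cos φ = 0.912821): observed ΔN = -1.1 m, observed ΔE = -445.1 m.
Subtracting the expected shift leaves a residual of -1.1 − (-35.1) = 34.0 m north and -445.1 − (-473.4) = 28.3 m east.
Residual distance = √(34.0² + 28.3²) = 44.3 m.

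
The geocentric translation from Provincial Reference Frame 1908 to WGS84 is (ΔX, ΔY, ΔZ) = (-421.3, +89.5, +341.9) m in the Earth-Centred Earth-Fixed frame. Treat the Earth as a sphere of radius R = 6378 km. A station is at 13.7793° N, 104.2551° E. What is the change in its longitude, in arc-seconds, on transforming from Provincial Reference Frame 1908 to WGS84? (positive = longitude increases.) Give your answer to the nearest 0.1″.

sin φ = 0.238183, cos φ = 0.971220, sin λ = 0.969209, cos λ = -0.246240.
East component: ΔE = −sin λ·ΔX + cos λ·ΔY = −(0.969209)(-421.3) + (-0.246240)(89.5) = 386.29 m.
1° of latitude spans πR/180 = 111317 m; at latitude φ, 1° of longitude spans that × cos φ = 108113.4 m, so Δλ = 386.29 / 108113.4 × 3600 = 12.863″.

Δλ = 12.9″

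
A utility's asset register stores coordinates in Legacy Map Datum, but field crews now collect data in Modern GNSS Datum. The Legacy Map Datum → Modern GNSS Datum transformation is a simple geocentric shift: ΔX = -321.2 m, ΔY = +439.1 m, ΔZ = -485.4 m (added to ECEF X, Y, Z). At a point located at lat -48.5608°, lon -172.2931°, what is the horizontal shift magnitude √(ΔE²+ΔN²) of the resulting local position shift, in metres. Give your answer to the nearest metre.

At φ = -48.5608°, λ = -172.2931°: sin φ = -0.749658, cos φ = 0.661825, sin λ = -0.134106, cos λ = -0.990967.
ΔE = −sin λ·ΔX + cos λ·ΔY = −(-0.134106)·(-321.2) + (-0.990967)·(439.1) = -478.21 m.
ΔN = −sin φ cos λ·ΔX − sin φ sin λ·ΔY + cos φ·ΔZ = −(-0.749658)(-0.990967)(-321.2) − (-0.749658)(-0.134106)(439.1) + (0.661825)(-485.4) = -126.78 m.
Horizontal magnitude = √(ΔE² + ΔN²) = √((-478.21)² + (-126.78)²) = 494.73 m.

495 m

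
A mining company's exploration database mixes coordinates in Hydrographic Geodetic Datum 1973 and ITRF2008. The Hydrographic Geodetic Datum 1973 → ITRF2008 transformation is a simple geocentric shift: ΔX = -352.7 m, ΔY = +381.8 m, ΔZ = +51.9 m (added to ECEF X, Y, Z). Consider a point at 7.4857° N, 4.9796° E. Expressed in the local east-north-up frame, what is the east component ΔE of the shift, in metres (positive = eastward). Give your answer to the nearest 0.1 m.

At φ = 7.4857°, λ = 4.9796°: sin φ = 0.130279, cos φ = 0.991477, sin λ = 0.086801, cos λ = 0.996226.
ΔE = −sin λ·ΔX + cos λ·ΔY = −(0.086801)·(-352.7) + (0.996226)·(381.8) = 410.97 m.

ΔE = 411.0 m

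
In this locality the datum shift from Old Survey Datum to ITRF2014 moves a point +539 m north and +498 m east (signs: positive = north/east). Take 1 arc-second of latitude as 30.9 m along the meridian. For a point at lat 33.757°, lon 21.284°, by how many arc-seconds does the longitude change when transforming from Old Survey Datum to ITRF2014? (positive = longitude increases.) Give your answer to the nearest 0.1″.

Δλ = 19.4″

At latitude 33.757°, cos φ = 0.831402.
1″ of longitude at this latitude = 30.90 × cos φ = 25.6903 m, so Δλ = 498.0 / 25.6903 = 19.385″.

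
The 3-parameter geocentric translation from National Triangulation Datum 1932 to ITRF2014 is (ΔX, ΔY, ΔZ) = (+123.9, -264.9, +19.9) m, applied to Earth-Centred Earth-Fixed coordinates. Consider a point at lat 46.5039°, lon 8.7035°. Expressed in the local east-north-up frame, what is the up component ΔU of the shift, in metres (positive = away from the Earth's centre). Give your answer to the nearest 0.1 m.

The local up (radial) axis is (cos φ cos λ, cos φ sin λ, sin φ), giving ΔU = 84.299 − 27.591 + 14.436 = 71.14 m.

ΔU = 71.1 m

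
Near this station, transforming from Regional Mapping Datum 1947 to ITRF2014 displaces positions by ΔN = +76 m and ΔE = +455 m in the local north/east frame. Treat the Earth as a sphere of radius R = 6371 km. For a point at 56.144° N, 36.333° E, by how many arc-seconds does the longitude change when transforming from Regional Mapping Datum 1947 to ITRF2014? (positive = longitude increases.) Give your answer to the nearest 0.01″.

At latitude 56.144°, cos φ = 0.557108.
One radian of longitude at latitude φ spans R cos φ, so Δλ = ΔE / (R cos φ) = 455.0 / (6371000 × 0.557108) = 1.2819e-04 rad = 26.442″.

Δλ = 26.44″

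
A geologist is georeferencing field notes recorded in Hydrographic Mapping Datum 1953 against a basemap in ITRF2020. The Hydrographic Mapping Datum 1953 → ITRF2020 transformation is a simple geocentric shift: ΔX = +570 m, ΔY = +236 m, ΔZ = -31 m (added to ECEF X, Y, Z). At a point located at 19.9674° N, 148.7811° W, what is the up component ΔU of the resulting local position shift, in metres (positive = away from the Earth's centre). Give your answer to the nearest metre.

The local up (radial) axis is (cos φ cos λ, cos φ sin λ, sin φ), giving ΔU = -458.158 − 114.968 − 10.586 = -583.71 m.

ΔU = -584 m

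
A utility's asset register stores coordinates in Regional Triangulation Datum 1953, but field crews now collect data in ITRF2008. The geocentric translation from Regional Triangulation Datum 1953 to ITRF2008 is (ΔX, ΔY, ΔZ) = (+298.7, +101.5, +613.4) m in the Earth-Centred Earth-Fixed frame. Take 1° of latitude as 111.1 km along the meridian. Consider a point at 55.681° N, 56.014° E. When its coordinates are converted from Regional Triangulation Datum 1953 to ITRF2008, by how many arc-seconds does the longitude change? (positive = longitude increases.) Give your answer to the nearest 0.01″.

sin φ = 0.825911, cos φ = 0.563800, sin λ = 0.829174, cos λ = 0.558990.
East component: ΔE = −sin λ·ΔX + cos λ·ΔY = −(0.829174)(298.7) + (0.558990)(101.5) = -190.94 m.
1° of latitude spans 111100 m; at latitude φ, 1° of longitude spans that × cos φ = 62638.2 m, so Δλ = -190.94 / 62638.2 × 3600 = -10.974″.

Δλ = -10.97″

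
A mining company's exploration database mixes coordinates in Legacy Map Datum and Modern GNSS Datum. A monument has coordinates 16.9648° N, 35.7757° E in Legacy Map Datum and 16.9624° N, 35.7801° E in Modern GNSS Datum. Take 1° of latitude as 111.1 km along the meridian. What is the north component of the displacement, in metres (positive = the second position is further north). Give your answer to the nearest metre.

ΔN = -267 m

Δφ = 16.9624° − 16.9648° = -0.0024°; Δλ = 35.7801° − 35.7757° = +0.0044°.
ΔN = Δφ × 111100 = -266.6 m; ΔE = Δλ × 111100 × cos(16.9648°) = +0.0044 × 111100 × 0.956484 = 467.6 m.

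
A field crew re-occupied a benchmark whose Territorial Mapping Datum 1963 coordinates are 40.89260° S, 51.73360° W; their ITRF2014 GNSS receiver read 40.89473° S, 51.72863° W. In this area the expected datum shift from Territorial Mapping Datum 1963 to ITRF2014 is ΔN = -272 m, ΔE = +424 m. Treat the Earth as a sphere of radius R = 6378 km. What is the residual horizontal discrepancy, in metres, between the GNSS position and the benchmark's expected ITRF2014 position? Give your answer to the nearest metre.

35 m

Observed coordinate differences: Δφ = -0.00213°, Δλ = +0.00497°.
Converting to metres (1° lat = 111317 m, cos φ = 0.755938): observed ΔN = -237.1 m, observed ΔE = 418.2 m.
Subtracting the expected shift leaves a residual of -237.1 − (-272) = 34.9 m north and 418.2 − (424) = -5.8 m east.
Residual distance = √(34.9² + (-5.8)²) = 35.4 m.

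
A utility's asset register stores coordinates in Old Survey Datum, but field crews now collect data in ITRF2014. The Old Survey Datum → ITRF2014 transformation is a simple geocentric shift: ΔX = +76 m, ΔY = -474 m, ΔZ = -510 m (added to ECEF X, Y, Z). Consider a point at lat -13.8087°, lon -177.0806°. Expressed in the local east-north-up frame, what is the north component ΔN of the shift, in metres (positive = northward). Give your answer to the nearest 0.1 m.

ΔN = -507.6 m

At φ = -13.8087°, λ = -177.0806°: sin φ = -0.238681, cos φ = 0.971098, sin λ = -0.050931, cos λ = -0.998702.
ΔN = −sin φ cos λ·ΔX − sin φ sin λ·ΔY + cos φ·ΔZ = −(-0.238681)(-0.998702)(76) − (-0.238681)(-0.050931)(-474) + (0.971098)(-510) = -507.61 m.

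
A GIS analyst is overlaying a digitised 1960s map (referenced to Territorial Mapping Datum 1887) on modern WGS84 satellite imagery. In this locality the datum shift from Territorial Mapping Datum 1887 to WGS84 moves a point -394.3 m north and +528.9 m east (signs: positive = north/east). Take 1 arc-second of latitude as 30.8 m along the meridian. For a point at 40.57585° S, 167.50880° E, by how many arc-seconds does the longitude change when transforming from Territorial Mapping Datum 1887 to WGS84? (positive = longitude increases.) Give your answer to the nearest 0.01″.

Δλ = 22.61″

At latitude -40.57585°, cos φ = 0.759546.
1″ of longitude at this latitude = 30.80 × cos φ = 23.3940 m, so Δλ = 528.9 / 23.3940 = 22.608″.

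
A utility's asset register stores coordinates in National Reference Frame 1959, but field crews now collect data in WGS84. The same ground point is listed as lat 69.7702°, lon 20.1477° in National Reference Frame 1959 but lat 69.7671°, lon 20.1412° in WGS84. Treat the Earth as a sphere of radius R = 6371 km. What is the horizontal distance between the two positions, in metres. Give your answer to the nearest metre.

Δφ = 69.7671° − 69.7702° = -0.0031°; Δλ = 20.1412° − 20.1477° = -0.0065°.
1° along a meridian = πR/180 = 111195 m.
ΔN = Δφ × 111195 = -344.7 m; ΔE = Δλ × 111195 × cos(69.7702°) = -0.0065 × 111195 × 0.345786 = -249.9 m.
Distance = √(ΔE² + ΔN²) = √((-249.9)² + (-344.7)²) = 425.8 m.

426 m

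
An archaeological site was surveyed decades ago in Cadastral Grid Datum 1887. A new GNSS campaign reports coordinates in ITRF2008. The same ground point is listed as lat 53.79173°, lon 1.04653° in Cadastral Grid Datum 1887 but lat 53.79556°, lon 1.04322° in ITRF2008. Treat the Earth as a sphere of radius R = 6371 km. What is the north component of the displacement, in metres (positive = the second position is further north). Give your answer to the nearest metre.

ΔN = 426 m

Δφ = 53.79556° − 53.79173° = +0.00383°; Δλ = 1.04322° − 1.04653° = -0.00331°.
1° along a meridian = πR/180 = 111195 m.
ΔN = Δφ × 111195 = 425.9 m; ΔE = Δλ × 111195 × cos(53.79173°) = -0.00331 × 111195 × 0.590722 = -217.4 m.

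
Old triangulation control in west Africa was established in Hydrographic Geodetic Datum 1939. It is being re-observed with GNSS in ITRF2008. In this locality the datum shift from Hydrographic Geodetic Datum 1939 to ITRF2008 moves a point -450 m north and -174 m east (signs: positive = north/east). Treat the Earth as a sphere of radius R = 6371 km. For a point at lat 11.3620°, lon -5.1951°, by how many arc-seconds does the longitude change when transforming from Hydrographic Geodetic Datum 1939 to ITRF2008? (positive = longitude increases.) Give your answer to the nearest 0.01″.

Δλ = -5.75″

At latitude 11.3620°, cos φ = 0.980402.
One radian of longitude at latitude φ spans R cos φ, so Δλ = ΔE / (R cos φ) = -174.0 / (6371000 × 0.980402) = -2.7857e-05 rad = -5.746″.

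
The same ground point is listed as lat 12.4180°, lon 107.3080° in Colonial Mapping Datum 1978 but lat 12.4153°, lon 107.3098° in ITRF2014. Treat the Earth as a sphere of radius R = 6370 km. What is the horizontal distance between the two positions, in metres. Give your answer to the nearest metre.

Δφ = 12.4153° − 12.4180° = -0.0027°; Δλ = 107.3098° − 107.3080° = +0.0018°.
1° along a meridian = πR/180 = 111177 m.
ΔN = Δφ × 111177 = -300.2 m; ΔE = Δλ × 111177 × cos(12.4180°) = +0.0018 × 111177 × 0.976605 = 195.4 m.
Distance = √(ΔE² + ΔN²) = √(195.4² + (-300.2)²) = 358.2 m.

358 m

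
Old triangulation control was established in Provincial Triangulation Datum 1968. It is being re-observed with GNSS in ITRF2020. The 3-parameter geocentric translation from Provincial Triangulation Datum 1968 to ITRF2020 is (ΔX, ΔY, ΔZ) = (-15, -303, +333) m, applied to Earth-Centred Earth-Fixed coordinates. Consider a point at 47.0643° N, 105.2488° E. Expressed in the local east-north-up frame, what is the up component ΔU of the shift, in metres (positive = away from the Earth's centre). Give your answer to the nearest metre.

ΔU = 47 m

The local up (radial) axis is (cos φ cos λ, cos φ sin λ, sin φ), giving ΔU = 2.687 − 199.130 + 243.795 = 47.35 m.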